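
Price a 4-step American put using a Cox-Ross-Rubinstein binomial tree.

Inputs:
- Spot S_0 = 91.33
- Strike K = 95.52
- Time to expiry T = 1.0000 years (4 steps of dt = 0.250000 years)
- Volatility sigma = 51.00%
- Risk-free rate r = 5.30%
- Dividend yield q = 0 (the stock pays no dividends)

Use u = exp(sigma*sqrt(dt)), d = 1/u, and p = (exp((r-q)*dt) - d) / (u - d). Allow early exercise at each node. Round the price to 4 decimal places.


Answer: Price = V(0,0) = 18.5385

Derivation:
dt = T/N = 0.250000
u = exp(sigma*sqrt(dt)) = 1.290462; d = 1/u = 0.774916
p = (exp((r-q)*dt) - d) / (u - d) = 0.462465
Discount per step: exp(-r*dt) = 0.986837
Stock lattice S(k, i) with i counting down-moves:
  k=0: S(0,0) = 91.3300
  k=1: S(1,0) = 117.8579; S(1,1) = 70.7731
  k=2: S(2,0) = 152.0910; S(2,1) = 91.3300; S(2,2) = 54.8433
  k=3: S(3,0) = 196.2677; S(3,1) = 117.8579; S(3,2) = 70.7731; S(3,3) = 42.4989
  k=4: S(4,0) = 253.2759; S(4,1) = 152.0910; S(4,2) = 91.3300; S(4,3) = 54.8433; S(4,4) = 32.9331
Terminal payoffs V(N, i) = max(K - S_T, 0):
  V(4,0) = 0.000000; V(4,1) = 0.000000; V(4,2) = 4.190000; V(4,3) = 40.676739; V(4,4) = 62.586864
Backward induction: V(k, i) = exp(-r*dt) * [p * V(k+1, i) + (1-p) * V(k+1, i+1)]; then take max(V_cont, immediate exercise) for American.
  V(3,0) = exp(-r*dt) * [p*0.000000 + (1-p)*0.000000] = 0.000000; exercise = 0.000000; V(3,0) = max -> 0.000000
  V(3,1) = exp(-r*dt) * [p*0.000000 + (1-p)*4.190000] = 2.222625; exercise = 0.000000; V(3,1) = max -> 2.222625
  V(3,2) = exp(-r*dt) * [p*4.190000 + (1-p)*40.676739] = 23.489584; exercise = 24.746876; V(3,2) = max -> 24.746876
  V(3,3) = exp(-r*dt) * [p*40.676739 + (1-p)*62.586864] = 51.763760; exercise = 53.021052; V(3,3) = max -> 53.021052
  V(2,0) = exp(-r*dt) * [p*0.000000 + (1-p)*2.222625] = 1.179013; exercise = 0.000000; V(2,0) = max -> 1.179013
  V(2,1) = exp(-r*dt) * [p*2.222625 + (1-p)*24.746876] = 14.141572; exercise = 4.190000; V(2,1) = max -> 14.141572
  V(2,2) = exp(-r*dt) * [p*24.746876 + (1-p)*53.021052] = 39.419447; exercise = 40.676739; V(2,2) = max -> 40.676739
  V(1,0) = exp(-r*dt) * [p*1.179013 + (1-p)*14.141572] = 8.039606; exercise = 0.000000; V(1,0) = max -> 8.039606
  V(1,1) = exp(-r*dt) * [p*14.141572 + (1-p)*40.676739] = 28.031262; exercise = 24.746876; V(1,1) = max -> 28.031262
  V(0,0) = exp(-r*dt) * [p*8.039606 + (1-p)*28.031262] = 18.538547; exercise = 4.190000; V(0,0) = max -> 18.538547


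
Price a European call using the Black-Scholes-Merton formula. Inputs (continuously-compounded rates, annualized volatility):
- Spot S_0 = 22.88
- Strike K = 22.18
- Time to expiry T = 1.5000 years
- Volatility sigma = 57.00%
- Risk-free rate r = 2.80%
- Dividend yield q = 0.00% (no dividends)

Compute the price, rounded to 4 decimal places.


d1 = (ln(S/K) + (r - q + 0.5*sigma^2) * T) / (sigma * sqrt(T)) = 0.45372455
d2 = d1 - sigma * sqrt(T) = -0.24438003
exp(-rT) = 0.95886978; exp(-qT) = 1.00000000
C = S_0 * exp(-qT) * N(d1) - K * exp(-rT) * N(d2)
N(d1) = 0.67498645; N(d2) = 0.40346825
C = 22.8800 * 1.00000000 * 0.67498645 - 22.1800 * 0.95886978 * 0.40346825 = 6.8628

Answer: Price = 6.8628


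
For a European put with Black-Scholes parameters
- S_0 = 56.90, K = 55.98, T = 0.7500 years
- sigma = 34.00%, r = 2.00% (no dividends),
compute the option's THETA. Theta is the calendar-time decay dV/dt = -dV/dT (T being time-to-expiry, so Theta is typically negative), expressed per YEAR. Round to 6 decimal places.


Answer: Theta = -3.745558

Derivation:
d1 = 0.2535276024; d2 = -0.0409210349
phi(d1) = 0.3863248606; exp(-qT) = 1.0000000000; exp(-rT) = 0.9851119396
Theta = -S*exp(-qT)*phi(d1)*sigma/(2*sqrt(T)) + r*K*exp(-rT)*N(-d2) - q*S*exp(-qT)*N(-d1)
N(-d1) = 0.3999302670; N(-d2) = 0.5163205760; sqrt(T) = 0.8660254038
Term 1 = -56.9000 * 1.0000000000 * 0.3863248606 * 0.3400 / (2 * 0.8660254038) = -4.3150239706
Term 2 = 0.0200 * 55.9800 * 0.9851119396 * 0.5163205760 = 0.5694661383
Term 3 = 0 (no dividend yield, q = 0)
Theta = -4.3150239706 + (0.5694661383) + (0.0000000000) = -3.745558


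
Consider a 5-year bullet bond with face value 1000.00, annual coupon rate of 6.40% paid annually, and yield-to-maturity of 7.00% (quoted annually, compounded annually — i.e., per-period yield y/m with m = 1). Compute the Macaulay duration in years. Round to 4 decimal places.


Coupon per period c = face * coupon_rate / m = 64.000000
Periods per year m = 1; per-period yield y/m = 0.070000
Number of cashflows N = 5
Cashflows (t years, CF_t, discount factor 1/(1+y/m)^(m*t), PV):
  t = 1.0000: CF_t = 64.000000, DF = 0.934579, PV = 59.813084
  t = 2.0000: CF_t = 64.000000, DF = 0.873439, PV = 55.900079
  t = 3.0000: CF_t = 64.000000, DF = 0.816298, PV = 52.243064
  t = 4.0000: CF_t = 64.000000, DF = 0.762895, PV = 48.825294
  t = 5.0000: CF_t = 1064.000000, DF = 0.712986, PV = 758.617295
Price P = sum_t PV_t = 975.398815
Macaulay numerator sum_t t * PV_t:
  t * PV_t at t = 1.0000: 59.813084
  t * PV_t at t = 2.0000: 111.800157
  t * PV_t at t = 3.0000: 156.729192
  t * PV_t at t = 4.0000: 195.301174
  t * PV_t at t = 5.0000: 3793.086475
Macaulay duration D = (sum_t t * PV_t) / P = 4316.730083 / 975.398815 = 4.425605

Answer: Macaulay duration = 4.4256 years


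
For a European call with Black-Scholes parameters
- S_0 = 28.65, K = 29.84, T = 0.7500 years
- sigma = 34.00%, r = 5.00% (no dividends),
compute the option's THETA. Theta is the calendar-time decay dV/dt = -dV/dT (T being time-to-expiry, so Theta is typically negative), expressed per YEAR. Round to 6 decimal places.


Answer: Theta = -2.851164

Derivation:
d1 = 0.1363690055; d2 = -0.1580796318
phi(d1) = 0.3952500067; exp(-qT) = 1.0000000000; exp(-rT) = 0.9631944177
Theta = -S*exp(-qT)*phi(d1)*sigma/(2*sqrt(T)) - r*K*exp(-rT)*N(d2) + q*S*exp(-qT)*N(d1)
N(d1) = 0.5542352126; N(d2) = 0.4371970251; sqrt(T) = 0.8660254038
Term 1 = -28.6500 * 1.0000000000 * 0.3952500067 * 0.3400 / (2 * 0.8660254038) = -2.2228737739
Term 2 = -0.0500 * 29.8400 * 0.9631944177 * 0.4371970251 = -0.6282897551
Term 3 = 0 (no dividend yield, q = 0)
Theta = -2.2228737739 + (-0.6282897551) + (0.0000000000) = -2.851164


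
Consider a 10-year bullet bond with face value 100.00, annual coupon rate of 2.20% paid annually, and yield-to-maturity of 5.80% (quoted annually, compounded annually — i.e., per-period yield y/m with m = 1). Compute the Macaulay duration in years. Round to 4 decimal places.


Coupon per period c = face * coupon_rate / m = 2.200000
Periods per year m = 1; per-period yield y/m = 0.058000
Number of cashflows N = 10
Cashflows (t years, CF_t, discount factor 1/(1+y/m)^(m*t), PV):
  t = 1.0000: CF_t = 2.200000, DF = 0.945180, PV = 2.079395
  t = 2.0000: CF_t = 2.200000, DF = 0.893364, PV = 1.965402
  t = 3.0000: CF_t = 2.200000, DF = 0.844390, PV = 1.857658
  t = 4.0000: CF_t = 2.200000, DF = 0.798100, PV = 1.755820
  t = 5.0000: CF_t = 2.200000, DF = 0.754348, PV = 1.659565
  t = 6.0000: CF_t = 2.200000, DF = 0.712994, PV = 1.568587
  t = 7.0000: CF_t = 2.200000, DF = 0.673908, PV = 1.482597
  t = 8.0000: CF_t = 2.200000, DF = 0.636964, PV = 1.401320
  t = 9.0000: CF_t = 2.200000, DF = 0.602045, PV = 1.324499
  t = 10.0000: CF_t = 102.200000, DF = 0.569041, PV = 58.155959
Price P = sum_t PV_t = 73.250802
Macaulay numerator sum_t t * PV_t:
  t * PV_t at t = 1.0000: 2.079395
  t * PV_t at t = 2.0000: 3.930804
  t * PV_t at t = 3.0000: 5.572973
  t * PV_t at t = 4.0000: 7.023280
  t * PV_t at t = 5.0000: 8.297826
  t * PV_t at t = 6.0000: 9.411523
  t * PV_t at t = 7.0000: 10.378176
  t * PV_t at t = 8.0000: 11.210560
  t * PV_t at t = 9.0000: 11.920492
  t * PV_t at t = 10.0000: 581.559586
Macaulay duration D = (sum_t t * PV_t) / P = 651.384617 / 73.250802 = 8.892525

Answer: Macaulay duration = 8.8925 years


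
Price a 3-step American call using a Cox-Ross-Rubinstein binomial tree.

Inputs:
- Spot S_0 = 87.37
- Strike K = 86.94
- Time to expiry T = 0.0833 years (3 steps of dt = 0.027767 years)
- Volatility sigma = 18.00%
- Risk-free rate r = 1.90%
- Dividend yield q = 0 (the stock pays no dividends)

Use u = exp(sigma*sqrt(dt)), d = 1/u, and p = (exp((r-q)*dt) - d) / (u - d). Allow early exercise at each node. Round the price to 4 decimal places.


dt = T/N = 0.027767
u = exp(sigma*sqrt(dt)) = 1.030448; d = 1/u = 0.970451
p = (exp((r-q)*dt) - d) / (u - d) = 0.501298
Discount per step: exp(-r*dt) = 0.999473
Stock lattice S(k, i) with i counting down-moves:
  k=0: S(0,0) = 87.3700
  k=1: S(1,0) = 90.0303; S(1,1) = 84.7883
  k=2: S(2,0) = 92.7715; S(2,1) = 87.3700; S(2,2) = 82.2830
  k=3: S(3,0) = 95.5963; S(3,1) = 90.0303; S(3,2) = 84.7883; S(3,3) = 79.8516
Terminal payoffs V(N, i) = max(S_T - K, 0):
  V(3,0) = 8.656286; V(3,1) = 3.090272; V(3,2) = 0.000000; V(3,3) = 0.000000
Backward induction: V(k, i) = exp(-r*dt) * [p * V(k+1, i) + (1-p) * V(k+1, i+1)]; then take max(V_cont, immediate exercise) for American.
  V(2,0) = exp(-r*dt) * [p*8.656286 + (1-p)*3.090272] = 5.877400; exercise = 5.831546; V(2,0) = max -> 5.877400
  V(2,1) = exp(-r*dt) * [p*3.090272 + (1-p)*0.000000] = 1.548329; exercise = 0.430000; V(2,1) = max -> 1.548329
  V(2,2) = exp(-r*dt) * [p*0.000000 + (1-p)*0.000000] = 0.000000; exercise = 0.000000; V(2,2) = max -> 0.000000
  V(1,0) = exp(-r*dt) * [p*5.877400 + (1-p)*1.548329] = 3.716521; exercise = 3.090272; V(1,0) = max -> 3.716521
  V(1,1) = exp(-r*dt) * [p*1.548329 + (1-p)*0.000000] = 0.775764; exercise = 0.000000; V(1,1) = max -> 0.775764
  V(0,0) = exp(-r*dt) * [p*3.716521 + (1-p)*0.775764] = 2.248772; exercise = 0.430000; V(0,0) = max -> 2.248772

Answer: Price = V(0,0) = 2.2488


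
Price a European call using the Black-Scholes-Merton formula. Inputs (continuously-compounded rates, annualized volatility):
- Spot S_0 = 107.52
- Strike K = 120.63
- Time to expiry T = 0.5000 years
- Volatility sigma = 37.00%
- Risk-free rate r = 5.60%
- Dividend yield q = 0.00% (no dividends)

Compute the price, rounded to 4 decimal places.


Answer: Price = 7.4473

Derivation:
d1 = (ln(S/K) + (r - q + 0.5*sigma^2) * T) / (sigma * sqrt(T)) = -0.20191198
d2 = d1 - sigma * sqrt(T) = -0.46354149
exp(-rT) = 0.97238837; exp(-qT) = 1.00000000
C = S_0 * exp(-qT) * N(d1) - K * exp(-rT) * N(d2)
N(d1) = 0.41999277; N(d2) = 0.32148814
C = 107.5200 * 1.00000000 * 0.41999277 - 120.6300 * 0.97238837 * 0.32148814 = 7.4473


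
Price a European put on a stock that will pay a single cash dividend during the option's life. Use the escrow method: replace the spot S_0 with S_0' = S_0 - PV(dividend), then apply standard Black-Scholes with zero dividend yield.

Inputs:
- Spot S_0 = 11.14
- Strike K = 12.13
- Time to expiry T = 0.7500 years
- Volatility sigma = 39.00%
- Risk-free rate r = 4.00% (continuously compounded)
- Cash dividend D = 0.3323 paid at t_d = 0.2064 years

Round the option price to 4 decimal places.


Answer: Price = 2.0421

Derivation:
PV(D) = D * exp(-r * t_d) = 0.3323 * 0.99177799 = 0.32956783
S_0' = S_0 - PV(D) = 11.1400 - 0.32956783 = 10.81043217
d1 = (ln(S_0'/K) + (r + sigma^2/2)*T) / (sigma*sqrt(T)) = -0.08329421
d2 = d1 - sigma*sqrt(T) = -0.42104412
exp(-rT) = 0.97044553
N(-d1) = 0.53319120; N(-d2) = 0.66313857
P = K * exp(-rT) * N(-d2) - S_0' * N(-d1) = 12.1300 * 0.97044553 * 0.66313857 - 10.81043217 * 0.53319120 = 2.0421


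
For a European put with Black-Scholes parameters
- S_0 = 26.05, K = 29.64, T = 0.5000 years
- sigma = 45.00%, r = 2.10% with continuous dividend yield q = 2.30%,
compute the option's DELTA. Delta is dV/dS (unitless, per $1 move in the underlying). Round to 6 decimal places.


d1 = -0.2497879288; d2 = -0.5679859803
phi(d1) = 0.3866886089; exp(-qT) = 0.9885658722; exp(-rT) = 0.9895549326
N(-d1) = 0.5986243223
Delta = -exp(-qT) * N(-d1) = -0.9885658722 * 0.5986243223 = -0.591780

Answer: Delta = -0.591780


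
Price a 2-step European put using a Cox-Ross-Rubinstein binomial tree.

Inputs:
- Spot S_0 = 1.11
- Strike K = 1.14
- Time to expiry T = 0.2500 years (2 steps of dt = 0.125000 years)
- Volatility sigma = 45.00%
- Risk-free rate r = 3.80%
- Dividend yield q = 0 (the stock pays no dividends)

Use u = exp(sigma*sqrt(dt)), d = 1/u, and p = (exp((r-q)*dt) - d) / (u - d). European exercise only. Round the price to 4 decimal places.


Answer: Price = V(0,0) = 0.1055

Derivation:
dt = T/N = 0.125000
u = exp(sigma*sqrt(dt)) = 1.172454; d = 1/u = 0.852912
p = (exp((r-q)*dt) - d) / (u - d) = 0.475209
Discount per step: exp(-r*dt) = 0.995261
Stock lattice S(k, i) with i counting down-moves:
  k=0: S(0,0) = 1.1100
  k=1: S(1,0) = 1.3014; S(1,1) = 0.9467
  k=2: S(2,0) = 1.5259; S(2,1) = 1.1100; S(2,2) = 0.8075
Terminal payoffs V(N, i) = max(K - S_T, 0):
  V(2,0) = 0.000000; V(2,1) = 0.030000; V(2,2) = 0.332521
Backward induction: V(k, i) = exp(-r*dt) * [p * V(k+1, i) + (1-p) * V(k+1, i+1)].
  V(1,0) = exp(-r*dt) * [p*0.000000 + (1-p)*0.030000] = 0.015669
  V(1,1) = exp(-r*dt) * [p*0.030000 + (1-p)*0.332521] = 0.187866
  V(0,0) = exp(-r*dt) * [p*0.015669 + (1-p)*0.187866] = 0.105534


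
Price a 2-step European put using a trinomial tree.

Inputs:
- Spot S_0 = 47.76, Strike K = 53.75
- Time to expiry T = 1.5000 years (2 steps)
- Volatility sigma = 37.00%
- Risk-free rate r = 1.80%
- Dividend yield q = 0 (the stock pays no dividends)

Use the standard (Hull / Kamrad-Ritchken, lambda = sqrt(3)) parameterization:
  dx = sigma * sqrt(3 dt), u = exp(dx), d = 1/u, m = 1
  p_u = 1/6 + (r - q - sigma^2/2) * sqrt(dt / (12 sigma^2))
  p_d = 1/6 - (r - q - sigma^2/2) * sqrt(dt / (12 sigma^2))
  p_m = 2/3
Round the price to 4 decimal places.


dt = T/N = 0.750000; dx = sigma*sqrt(3*dt) = 0.555000
u = exp(dx) = 1.741941; d = 1/u = 0.574072
p_u = 0.132579, p_m = 0.666667, p_d = 0.200755
Discount per step: exp(-r*dt) = 0.986591
Stock lattice S(k, j) with j the centered position index:
  k=0: S(0,+0) = 47.7600
  k=1: S(1,-1) = 27.4177; S(1,+0) = 47.7600; S(1,+1) = 83.1951
  k=2: S(2,-2) = 15.7397; S(2,-1) = 27.4177; S(2,+0) = 47.7600; S(2,+1) = 83.1951; S(2,+2) = 144.9210
Terminal payoffs V(N, j) = max(K - S_T, 0):
  V(2,-2) = 38.010264; V(2,-1) = 26.332309; V(2,+0) = 5.990000; V(2,+1) = 0.000000; V(2,+2) = 0.000000
Backward induction: V(k, j) = exp(-r*dt) * [p_u * V(k+1, j+1) + p_m * V(k+1, j) + p_d * V(k+1, j-1)]
  V(1,-1) = exp(-r*dt) * [p_u*5.990000 + p_m*26.332309 + p_d*38.010264] = 25.631382
  V(1,+0) = exp(-r*dt) * [p_u*0.000000 + p_m*5.990000 + p_d*26.332309] = 9.155229
  V(1,+1) = exp(-r*dt) * [p_u*0.000000 + p_m*0.000000 + p_d*5.990000] = 1.186395
  V(0,+0) = exp(-r*dt) * [p_u*1.186395 + p_m*9.155229 + p_d*25.631382] = 11.253441

Answer: Price = V(0,0) = 11.2534


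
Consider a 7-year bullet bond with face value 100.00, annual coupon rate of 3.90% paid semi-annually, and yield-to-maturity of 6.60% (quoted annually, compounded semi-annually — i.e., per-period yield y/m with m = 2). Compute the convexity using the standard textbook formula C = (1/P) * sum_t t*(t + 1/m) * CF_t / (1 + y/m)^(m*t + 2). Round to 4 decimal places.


Coupon per period c = face * coupon_rate / m = 1.950000
Periods per year m = 2; per-period yield y/m = 0.033000
Number of cashflows N = 14
Cashflows (t years, CF_t, discount factor 1/(1+y/m)^(m*t), PV):
  t = 0.5000: CF_t = 1.950000, DF = 0.968054, PV = 1.887706
  t = 1.0000: CF_t = 1.950000, DF = 0.937129, PV = 1.827401
  t = 1.5000: CF_t = 1.950000, DF = 0.907192, PV = 1.769024
  t = 2.0000: CF_t = 1.950000, DF = 0.878211, PV = 1.712511
  t = 2.5000: CF_t = 1.950000, DF = 0.850156, PV = 1.657803
  t = 3.0000: CF_t = 1.950000, DF = 0.822997, PV = 1.604843
  t = 3.5000: CF_t = 1.950000, DF = 0.796705, PV = 1.553575
  t = 4.0000: CF_t = 1.950000, DF = 0.771254, PV = 1.503945
  t = 4.5000: CF_t = 1.950000, DF = 0.746616, PV = 1.455901
  t = 5.0000: CF_t = 1.950000, DF = 0.722764, PV = 1.409391
  t = 5.5000: CF_t = 1.950000, DF = 0.699675, PV = 1.364367
  t = 6.0000: CF_t = 1.950000, DF = 0.677323, PV = 1.320781
  t = 6.5000: CF_t = 1.950000, DF = 0.655686, PV = 1.278587
  t = 7.0000: CF_t = 101.950000, DF = 0.634739, PV = 64.711688
Price P = sum_t PV_t = 85.057523
Convexity numerator sum_t t*(t + 1/m) * CF_t / (1+y/m)^(m*t + 2):
  t = 0.5000: term = 0.884512
  t = 1.0000: term = 2.568766
  t = 1.5000: term = 4.973410
  t = 2.0000: term = 8.024217
  t = 2.5000: term = 11.651816
  t = 3.0000: term = 15.791426
  t = 3.5000: term = 20.382608
  t = 4.0000: term = 25.369032
  t = 4.5000: term = 30.698248
  t = 5.0000: term = 36.321473
  t = 5.5000: term = 42.193385
  t = 6.0000: term = 48.271936
  t = 6.5000: term = 54.518159
  t = 7.0000: term = 3183.767823
Convexity = (1/P) * sum = 3485.416812 / 85.057523 = 40.977173

Answer: Convexity = 40.9772


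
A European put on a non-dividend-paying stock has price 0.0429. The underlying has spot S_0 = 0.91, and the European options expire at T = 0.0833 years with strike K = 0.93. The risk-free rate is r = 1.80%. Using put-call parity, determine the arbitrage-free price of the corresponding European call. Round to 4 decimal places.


Put-call parity: C - P = S_0 * exp(-qT) - K * exp(-rT).
S_0 * exp(-qT) = 0.9100 * 1.00000000 = 0.91000000
K * exp(-rT) = 0.9300 * 0.99850172 = 0.92860660
C = P + S*exp(-qT) - K*exp(-rT)
C = 0.0429 + 0.91000000 - 0.92860660 = 0.0243

Answer: Call price = 0.0243


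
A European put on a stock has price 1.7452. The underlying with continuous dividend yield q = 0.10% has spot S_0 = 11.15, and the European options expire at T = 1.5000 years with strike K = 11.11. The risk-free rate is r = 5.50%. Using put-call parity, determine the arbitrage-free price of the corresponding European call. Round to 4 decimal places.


Answer: Call price = 2.6483

Derivation:
Put-call parity: C - P = S_0 * exp(-qT) - K * exp(-rT).
S_0 * exp(-qT) = 11.1500 * 0.99850112 = 11.13328754
K * exp(-rT) = 11.1100 * 0.92081144 = 10.23021507
C = P + S*exp(-qT) - K*exp(-rT)
C = 1.7452 + 11.13328754 - 10.23021507 = 2.6483


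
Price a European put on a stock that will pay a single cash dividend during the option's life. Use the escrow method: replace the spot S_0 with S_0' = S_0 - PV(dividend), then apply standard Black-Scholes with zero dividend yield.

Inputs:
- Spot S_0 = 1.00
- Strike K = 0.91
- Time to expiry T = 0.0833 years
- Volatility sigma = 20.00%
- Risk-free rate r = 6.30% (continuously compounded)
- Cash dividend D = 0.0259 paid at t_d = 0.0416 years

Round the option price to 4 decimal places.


Answer: Price = 0.0026

Derivation:
PV(D) = D * exp(-r * t_d) = 0.0259 * 0.99738263 = 0.02583221
S_0' = S_0 - PV(D) = 1.0000 - 0.02583221 = 0.97416779
d1 = (ln(S_0'/K) + (r + sigma^2/2)*T) / (sigma*sqrt(T)) = 1.30021370
d2 = d1 - sigma*sqrt(T) = 1.24249023
exp(-rT) = 0.99476585
N(-d1) = 0.09676387; N(-d2) = 0.10702787
P = K * exp(-rT) * N(-d2) - S_0' * N(-d1) = 0.9100 * 0.99476585 * 0.10702787 - 0.97416779 * 0.09676387 = 0.0026


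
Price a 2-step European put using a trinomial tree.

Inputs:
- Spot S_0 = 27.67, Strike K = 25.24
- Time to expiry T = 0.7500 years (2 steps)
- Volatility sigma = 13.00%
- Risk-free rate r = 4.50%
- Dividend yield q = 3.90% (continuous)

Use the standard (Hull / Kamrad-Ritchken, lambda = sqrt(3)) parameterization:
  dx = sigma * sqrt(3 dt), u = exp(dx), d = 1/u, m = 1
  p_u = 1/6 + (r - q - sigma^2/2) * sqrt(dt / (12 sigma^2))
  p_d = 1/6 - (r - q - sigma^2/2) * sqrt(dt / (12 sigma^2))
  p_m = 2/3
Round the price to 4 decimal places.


Answer: Price = V(0,0) = 0.3669

Derivation:
dt = T/N = 0.375000; dx = sigma*sqrt(3*dt) = 0.137886
u = exp(dx) = 1.147844; d = 1/u = 0.871198
p_u = 0.163335, p_m = 0.666667, p_d = 0.169998
Discount per step: exp(-r*dt) = 0.983267
Stock lattice S(k, j) with j the centered position index:
  k=0: S(0,+0) = 27.6700
  k=1: S(1,-1) = 24.1061; S(1,+0) = 27.6700; S(1,+1) = 31.7609
  k=2: S(2,-2) = 21.0011; S(2,-1) = 24.1061; S(2,+0) = 27.6700; S(2,+1) = 31.7609; S(2,+2) = 36.4565
Terminal payoffs V(N, j) = max(K - S_T, 0):
  V(2,-2) = 4.238851; V(2,-1) = 1.133947; V(2,+0) = 0.000000; V(2,+1) = 0.000000; V(2,+2) = 0.000000
Backward induction: V(k, j) = exp(-r*dt) * [p_u * V(k+1, j+1) + p_m * V(k+1, j) + p_d * V(k+1, j-1)]
  V(1,-1) = exp(-r*dt) * [p_u*0.000000 + p_m*1.133947 + p_d*4.238851] = 1.451854
  V(1,+0) = exp(-r*dt) * [p_u*0.000000 + p_m*0.000000 + p_d*1.133947] = 0.189543
  V(1,+1) = exp(-r*dt) * [p_u*0.000000 + p_m*0.000000 + p_d*0.000000] = 0.000000
  V(0,+0) = exp(-r*dt) * [p_u*0.000000 + p_m*0.189543 + p_d*1.451854] = 0.366930


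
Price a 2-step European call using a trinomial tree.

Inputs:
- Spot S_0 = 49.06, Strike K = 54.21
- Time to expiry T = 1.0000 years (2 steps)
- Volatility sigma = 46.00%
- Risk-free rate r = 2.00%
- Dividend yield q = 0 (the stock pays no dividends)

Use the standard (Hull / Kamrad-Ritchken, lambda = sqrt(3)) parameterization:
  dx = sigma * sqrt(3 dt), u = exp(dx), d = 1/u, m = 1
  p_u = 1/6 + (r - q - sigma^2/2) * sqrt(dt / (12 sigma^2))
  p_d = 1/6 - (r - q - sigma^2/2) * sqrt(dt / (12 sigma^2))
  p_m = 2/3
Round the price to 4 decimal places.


Answer: Price = V(0,0) = 6.9478

Derivation:
dt = T/N = 0.500000; dx = sigma*sqrt(3*dt) = 0.563383
u = exp(dx) = 1.756604; d = 1/u = 0.569280
p_u = 0.128593, p_m = 0.666667, p_d = 0.204740
Discount per step: exp(-r*dt) = 0.990050
Stock lattice S(k, j) with j the centered position index:
  k=0: S(0,+0) = 49.0600
  k=1: S(1,-1) = 27.9289; S(1,+0) = 49.0600; S(1,+1) = 86.1790
  k=2: S(2,-2) = 15.8994; S(2,-1) = 27.9289; S(2,+0) = 49.0600; S(2,+1) = 86.1790; S(2,+2) = 151.3824
Terminal payoffs V(N, j) = max(S_T - K, 0):
  V(2,-2) = 0.000000; V(2,-1) = 0.000000; V(2,+0) = 0.000000; V(2,+1) = 31.969013; V(2,+2) = 97.172436
Backward induction: V(k, j) = exp(-r*dt) * [p_u * V(k+1, j+1) + p_m * V(k+1, j) + p_d * V(k+1, j-1)]
  V(1,-1) = exp(-r*dt) * [p_u*0.000000 + p_m*0.000000 + p_d*0.000000] = 0.000000
  V(1,+0) = exp(-r*dt) * [p_u*31.969013 + p_m*0.000000 + p_d*0.000000] = 4.070089
  V(1,+1) = exp(-r*dt) * [p_u*97.172436 + p_m*31.969013 + p_d*0.000000] = 33.471979
  V(0,+0) = exp(-r*dt) * [p_u*33.471979 + p_m*4.070089 + p_d*0.000000] = 6.947830


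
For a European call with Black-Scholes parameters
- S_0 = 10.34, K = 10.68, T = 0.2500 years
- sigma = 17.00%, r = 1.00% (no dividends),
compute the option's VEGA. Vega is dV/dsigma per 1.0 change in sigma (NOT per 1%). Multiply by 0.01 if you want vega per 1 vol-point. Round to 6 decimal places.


Answer: Vega = 1.966554

Derivation:
d1 = -0.3087113465; d2 = -0.3937113465
phi(d1) = 0.3803779631; exp(-qT) = 1.0000000000; exp(-rT) = 0.9975031224
Vega = S * exp(-qT) * phi(d1) * sqrt(T) = 10.3400 * 1.0000000000 * 0.3803779631 * 0.5000000000 = 1.966554


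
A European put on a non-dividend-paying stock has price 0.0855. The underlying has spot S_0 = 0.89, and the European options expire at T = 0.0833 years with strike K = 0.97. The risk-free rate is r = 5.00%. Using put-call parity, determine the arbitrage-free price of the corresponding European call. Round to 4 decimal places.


Answer: Call price = 0.0095

Derivation:
Put-call parity: C - P = S_0 * exp(-qT) - K * exp(-rT).
S_0 * exp(-qT) = 0.8900 * 1.00000000 = 0.89000000
K * exp(-rT) = 0.9700 * 0.99584366 = 0.96596835
C = P + S*exp(-qT) - K*exp(-rT)
C = 0.0855 + 0.89000000 - 0.96596835 = 0.0095


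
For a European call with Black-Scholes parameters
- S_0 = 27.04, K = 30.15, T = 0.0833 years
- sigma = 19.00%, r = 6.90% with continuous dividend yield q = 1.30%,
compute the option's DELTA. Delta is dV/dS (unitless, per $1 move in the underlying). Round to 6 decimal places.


d1 = -1.8728000461; d2 = -1.9276373510
phi(d1) = 0.0690704321; exp(-qT) = 0.9989176861; exp(-rT) = 0.9942687864
N(d1) = 0.0305480008
Delta = exp(-qT) * N(d1) = 0.9989176861 * 0.0305480008 = 0.030515

Answer: Delta = 0.030515


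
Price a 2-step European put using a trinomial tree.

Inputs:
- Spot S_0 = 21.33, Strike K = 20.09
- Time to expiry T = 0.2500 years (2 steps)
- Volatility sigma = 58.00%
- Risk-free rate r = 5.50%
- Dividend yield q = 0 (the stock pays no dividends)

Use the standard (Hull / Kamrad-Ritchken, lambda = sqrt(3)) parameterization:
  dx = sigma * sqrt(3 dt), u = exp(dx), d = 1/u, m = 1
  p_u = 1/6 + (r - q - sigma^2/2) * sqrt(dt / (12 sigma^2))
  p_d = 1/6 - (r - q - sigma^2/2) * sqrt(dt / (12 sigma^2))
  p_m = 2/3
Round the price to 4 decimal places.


Answer: Price = V(0,0) = 1.5903

Derivation:
dt = T/N = 0.125000; dx = sigma*sqrt(3*dt) = 0.355176
u = exp(dx) = 1.426432; d = 1/u = 0.701050
p_u = 0.146747, p_m = 0.666667, p_d = 0.186586
Discount per step: exp(-r*dt) = 0.993149
Stock lattice S(k, j) with j the centered position index:
  k=0: S(0,+0) = 21.3300
  k=1: S(1,-1) = 14.9534; S(1,+0) = 21.3300; S(1,+1) = 30.4258
  k=2: S(2,-2) = 10.4831; S(2,-1) = 14.9534; S(2,+0) = 21.3300; S(2,+1) = 30.4258; S(2,+2) = 43.4003
Terminal payoffs V(N, j) = max(K - S_T, 0):
  V(2,-2) = 9.606920; V(2,-1) = 5.136603; V(2,+0) = 0.000000; V(2,+1) = 0.000000; V(2,+2) = 0.000000
Backward induction: V(k, j) = exp(-r*dt) * [p_u * V(k+1, j+1) + p_m * V(k+1, j) + p_d * V(k+1, j-1)]
  V(1,-1) = exp(-r*dt) * [p_u*0.000000 + p_m*5.136603 + p_d*9.606920] = 5.181179
  V(1,+0) = exp(-r*dt) * [p_u*0.000000 + p_m*0.000000 + p_d*5.136603] = 0.951853
  V(1,+1) = exp(-r*dt) * [p_u*0.000000 + p_m*0.000000 + p_d*0.000000] = 0.000000
  V(0,+0) = exp(-r*dt) * [p_u*0.000000 + p_m*0.951853 + p_d*5.181179] = 1.590335


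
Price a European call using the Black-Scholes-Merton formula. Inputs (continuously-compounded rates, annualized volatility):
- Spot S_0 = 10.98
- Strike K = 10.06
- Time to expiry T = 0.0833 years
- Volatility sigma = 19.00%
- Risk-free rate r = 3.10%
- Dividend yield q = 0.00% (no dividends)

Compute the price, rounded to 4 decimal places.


Answer: Price = 0.9580

Derivation:
d1 = (ln(S/K) + (r - q + 0.5*sigma^2) * T) / (sigma * sqrt(T)) = 1.67028881
d2 = d1 - sigma * sqrt(T) = 1.61545150
exp(-rT) = 0.99742103; exp(-qT) = 1.00000000
C = S_0 * exp(-qT) * N(d1) - K * exp(-rT) * N(d2)
N(d1) = 0.95256888; N(d2) = 0.94689352
C = 10.9800 * 1.00000000 * 0.95256888 - 10.0600 * 0.99742103 * 0.94689352 = 0.9580


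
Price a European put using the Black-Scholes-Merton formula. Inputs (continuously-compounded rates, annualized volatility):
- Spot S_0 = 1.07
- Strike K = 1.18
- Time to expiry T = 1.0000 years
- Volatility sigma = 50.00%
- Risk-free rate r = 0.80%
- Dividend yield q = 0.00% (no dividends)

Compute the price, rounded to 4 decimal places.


Answer: Price = 0.2749

Derivation:
d1 = (ln(S/K) + (r - q + 0.5*sigma^2) * T) / (sigma * sqrt(T)) = 0.07028842
d2 = d1 - sigma * sqrt(T) = -0.42971158
exp(-rT) = 0.99203191; exp(-qT) = 1.00000000
P = K * exp(-rT) * N(-d2) - S_0 * exp(-qT) * N(-d1)
N(-d1) = 0.47198205; N(-d2) = 0.66629727
P = 1.1800 * 0.99203191 * 0.66629727 - 1.0700 * 1.00000000 * 0.47198205 = 0.2749


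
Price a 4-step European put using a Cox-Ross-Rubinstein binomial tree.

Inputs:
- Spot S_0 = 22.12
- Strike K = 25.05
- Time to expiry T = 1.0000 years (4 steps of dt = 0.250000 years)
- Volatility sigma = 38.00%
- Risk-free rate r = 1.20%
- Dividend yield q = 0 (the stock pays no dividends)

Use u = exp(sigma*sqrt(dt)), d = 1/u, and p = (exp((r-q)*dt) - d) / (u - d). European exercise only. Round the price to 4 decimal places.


Answer: Price = V(0,0) = 5.1389

Derivation:
dt = T/N = 0.250000
u = exp(sigma*sqrt(dt)) = 1.209250; d = 1/u = 0.826959
p = (exp((r-q)*dt) - d) / (u - d) = 0.460502
Discount per step: exp(-r*dt) = 0.997004
Stock lattice S(k, i) with i counting down-moves:
  k=0: S(0,0) = 22.1200
  k=1: S(1,0) = 26.7486; S(1,1) = 18.2923
  k=2: S(2,0) = 32.3457; S(2,1) = 22.1200; S(2,2) = 15.1270
  k=3: S(3,0) = 39.1141; S(3,1) = 26.7486; S(3,2) = 18.2923; S(3,3) = 12.5094
  k=4: S(4,0) = 47.2987; S(4,1) = 32.3457; S(4,2) = 22.1200; S(4,3) = 15.1270; S(4,4) = 10.3448
Terminal payoffs V(N, i) = max(K - S_T, 0):
  V(4,0) = 0.000000; V(4,1) = 0.000000; V(4,2) = 2.930000; V(4,3) = 9.922986; V(4,4) = 14.705219
Backward induction: V(k, i) = exp(-r*dt) * [p * V(k+1, i) + (1-p) * V(k+1, i+1)].
  V(3,0) = exp(-r*dt) * [p*0.000000 + (1-p)*0.000000] = 0.000000
  V(3,1) = exp(-r*dt) * [p*0.000000 + (1-p)*2.930000] = 1.575995
  V(3,2) = exp(-r*dt) * [p*2.930000 + (1-p)*9.922986] = 6.682627
  V(3,3) = exp(-r*dt) * [p*9.922986 + (1-p)*14.705219] = 12.465540
  V(2,0) = exp(-r*dt) * [p*0.000000 + (1-p)*1.575995] = 0.847700
  V(2,1) = exp(-r*dt) * [p*1.575995 + (1-p)*6.682627] = 4.318041
  V(2,2) = exp(-r*dt) * [p*6.682627 + (1-p)*12.465540] = 9.773136
  V(1,0) = exp(-r*dt) * [p*0.847700 + (1-p)*4.318041] = 2.711796
  V(1,1) = exp(-r*dt) * [p*4.318041 + (1-p)*9.773136] = 7.239305
  V(0,0) = exp(-r*dt) * [p*2.711796 + (1-p)*7.239305] = 5.138940


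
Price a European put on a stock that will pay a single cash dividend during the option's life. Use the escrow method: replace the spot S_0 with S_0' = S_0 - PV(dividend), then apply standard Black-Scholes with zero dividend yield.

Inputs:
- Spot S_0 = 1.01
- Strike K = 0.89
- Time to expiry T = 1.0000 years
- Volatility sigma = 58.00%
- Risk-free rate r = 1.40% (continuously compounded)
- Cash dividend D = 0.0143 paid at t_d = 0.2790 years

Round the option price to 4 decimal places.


Answer: Price = 0.1596

Derivation:
PV(D) = D * exp(-r * t_d) = 0.0143 * 0.99610162 = 0.01424425
S_0' = S_0 - PV(D) = 1.0100 - 0.01424425 = 0.99575575
d1 = (ln(S_0'/K) + (r + sigma^2/2)*T) / (sigma*sqrt(T)) = 0.50772505
d2 = d1 - sigma*sqrt(T) = -0.07227495
exp(-rT) = 0.98609754
N(-d1) = 0.30582309; N(-d2) = 0.52880845
P = K * exp(-rT) * N(-d2) - S_0' * N(-d1) = 0.8900 * 0.98609754 * 0.52880845 - 0.99575575 * 0.30582309 = 0.1596


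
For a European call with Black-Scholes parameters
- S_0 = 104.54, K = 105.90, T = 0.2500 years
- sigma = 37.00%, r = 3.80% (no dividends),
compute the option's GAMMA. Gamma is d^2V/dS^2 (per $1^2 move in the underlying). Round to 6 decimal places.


Answer: Gamma = 0.020572

Derivation:
d1 = 0.0739838956; d2 = -0.1110161044
phi(d1) = 0.3978519445; exp(-qT) = 1.0000000000; exp(-rT) = 0.9905449824
Gamma = exp(-qT) * phi(d1) / (S * sigma * sqrt(T)) = 1.0000000000 * 0.3978519445 / (104.5400 * 0.3700 * 0.5000000000) = 0.020572


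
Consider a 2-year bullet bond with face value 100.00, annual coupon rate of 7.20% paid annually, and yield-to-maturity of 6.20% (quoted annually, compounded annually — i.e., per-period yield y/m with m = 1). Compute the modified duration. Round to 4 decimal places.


Answer: Modified duration = 1.8205

Derivation:
Coupon per period c = face * coupon_rate / m = 7.200000
Periods per year m = 1; per-period yield y/m = 0.062000
Number of cashflows N = 2
Cashflows (t years, CF_t, discount factor 1/(1+y/m)^(m*t), PV):
  t = 1.0000: CF_t = 7.200000, DF = 0.941620, PV = 6.779661
  t = 2.0000: CF_t = 107.200000, DF = 0.886647, PV = 95.048606
Price P = sum_t PV_t = 101.828267
First compute Macaulay numerator sum_t t * PV_t:
  t * PV_t at t = 1.0000: 6.779661
  t * PV_t at t = 2.0000: 190.097212
Macaulay duration D = 196.876873 / 101.828267 = 1.933421
Modified duration = D / (1 + y/m) = 1.933421 / (1 + 0.062000) = 1.820547


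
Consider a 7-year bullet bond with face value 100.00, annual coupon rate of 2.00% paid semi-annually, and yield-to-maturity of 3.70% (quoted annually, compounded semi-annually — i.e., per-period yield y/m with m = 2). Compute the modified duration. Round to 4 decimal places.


Coupon per period c = face * coupon_rate / m = 1.000000
Periods per year m = 2; per-period yield y/m = 0.018500
Number of cashflows N = 14
Cashflows (t years, CF_t, discount factor 1/(1+y/m)^(m*t), PV):
  t = 0.5000: CF_t = 1.000000, DF = 0.981836, PV = 0.981836
  t = 1.0000: CF_t = 1.000000, DF = 0.964002, PV = 0.964002
  t = 1.5000: CF_t = 1.000000, DF = 0.946492, PV = 0.946492
  t = 2.0000: CF_t = 1.000000, DF = 0.929300, PV = 0.929300
  t = 2.5000: CF_t = 1.000000, DF = 0.912420, PV = 0.912420
  t = 3.0000: CF_t = 1.000000, DF = 0.895847, PV = 0.895847
  t = 3.5000: CF_t = 1.000000, DF = 0.879575, PV = 0.879575
  t = 4.0000: CF_t = 1.000000, DF = 0.863598, PV = 0.863598
  t = 4.5000: CF_t = 1.000000, DF = 0.847912, PV = 0.847912
  t = 5.0000: CF_t = 1.000000, DF = 0.832510, PV = 0.832510
  t = 5.5000: CF_t = 1.000000, DF = 0.817389, PV = 0.817389
  t = 6.0000: CF_t = 1.000000, DF = 0.802542, PV = 0.802542
  t = 6.5000: CF_t = 1.000000, DF = 0.787964, PV = 0.787964
  t = 7.0000: CF_t = 101.000000, DF = 0.773652, PV = 78.138831
Price P = sum_t PV_t = 89.600217
First compute Macaulay numerator sum_t t * PV_t:
  t * PV_t at t = 0.5000: 0.490918
  t * PV_t at t = 1.0000: 0.964002
  t * PV_t at t = 1.5000: 1.419738
  t * PV_t at t = 2.0000: 1.858600
  t * PV_t at t = 2.5000: 2.281050
  t * PV_t at t = 3.0000: 2.687541
  t * PV_t at t = 3.5000: 3.078512
  t * PV_t at t = 4.0000: 3.454393
  t * PV_t at t = 4.5000: 3.815603
  t * PV_t at t = 5.0000: 4.162552
  t * PV_t at t = 5.5000: 4.495638
  t * PV_t at t = 6.0000: 4.815250
  t * PV_t at t = 6.5000: 5.121768
  t * PV_t at t = 7.0000: 546.971814
Macaulay duration D = 585.617378 / 89.600217 = 6.535892
Modified duration = D / (1 + y/m) = 6.535892 / (1 + 0.018500) = 6.417175

Answer: Modified duration = 6.4172


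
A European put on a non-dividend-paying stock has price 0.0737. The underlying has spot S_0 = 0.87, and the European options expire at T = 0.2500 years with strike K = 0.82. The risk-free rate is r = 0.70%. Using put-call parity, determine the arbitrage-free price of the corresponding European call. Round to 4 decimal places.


Answer: Call price = 0.1251

Derivation:
Put-call parity: C - P = S_0 * exp(-qT) - K * exp(-rT).
S_0 * exp(-qT) = 0.8700 * 1.00000000 = 0.87000000
K * exp(-rT) = 0.8200 * 0.99825153 = 0.81856625
C = P + S*exp(-qT) - K*exp(-rT)
C = 0.0737 + 0.87000000 - 0.81856625 = 0.1251


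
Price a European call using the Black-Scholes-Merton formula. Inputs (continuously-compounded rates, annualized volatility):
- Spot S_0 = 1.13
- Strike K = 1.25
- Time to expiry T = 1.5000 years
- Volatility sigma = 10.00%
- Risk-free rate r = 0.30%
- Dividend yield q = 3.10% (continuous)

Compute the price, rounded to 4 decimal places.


d1 = (ln(S/K) + (r - q + 0.5*sigma^2) * T) / (sigma * sqrt(T)) = -1.10574799
d2 = d1 - sigma * sqrt(T) = -1.22822248
exp(-rT) = 0.99551011; exp(-qT) = 0.95456456
C = S_0 * exp(-qT) * N(d1) - K * exp(-rT) * N(d2)
N(d1) = 0.13441781; N(d2) = 0.10968173
C = 1.1300 * 0.95456456 * 0.13441781 - 1.2500 * 0.99551011 * 0.10968173 = 0.0085

Answer: Price = 0.0085


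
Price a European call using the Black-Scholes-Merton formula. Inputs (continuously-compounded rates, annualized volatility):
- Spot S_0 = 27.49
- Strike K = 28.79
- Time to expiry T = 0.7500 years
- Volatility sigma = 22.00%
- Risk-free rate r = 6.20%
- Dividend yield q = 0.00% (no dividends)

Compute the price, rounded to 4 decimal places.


d1 = (ln(S/K) + (r - q + 0.5*sigma^2) * T) / (sigma * sqrt(T)) = 0.09680693
d2 = d1 - sigma * sqrt(T) = -0.09371866
exp(-rT) = 0.95456456; exp(-qT) = 1.00000000
C = S_0 * exp(-qT) * N(d1) - K * exp(-rT) * N(d2)
N(d1) = 0.53856014; N(d2) = 0.46266632
C = 27.4900 * 1.00000000 * 0.53856014 - 28.7900 * 0.95456456 * 0.46266632 = 2.0901

Answer: Price = 2.0901


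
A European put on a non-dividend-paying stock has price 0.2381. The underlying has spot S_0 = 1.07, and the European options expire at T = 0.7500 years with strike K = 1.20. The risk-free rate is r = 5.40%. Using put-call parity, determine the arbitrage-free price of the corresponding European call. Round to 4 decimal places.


Answer: Call price = 0.1557

Derivation:
Put-call parity: C - P = S_0 * exp(-qT) - K * exp(-rT).
S_0 * exp(-qT) = 1.0700 * 1.00000000 = 1.07000000
K * exp(-rT) = 1.2000 * 0.96030916 = 1.15237100
C = P + S*exp(-qT) - K*exp(-rT)
C = 0.2381 + 1.07000000 - 1.15237100 = 0.1557


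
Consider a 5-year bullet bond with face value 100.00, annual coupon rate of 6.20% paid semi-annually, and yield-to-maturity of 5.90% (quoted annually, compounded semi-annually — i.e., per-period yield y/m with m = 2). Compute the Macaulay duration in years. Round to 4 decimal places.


Coupon per period c = face * coupon_rate / m = 3.100000
Periods per year m = 2; per-period yield y/m = 0.029500
Number of cashflows N = 10
Cashflows (t years, CF_t, discount factor 1/(1+y/m)^(m*t), PV):
  t = 0.5000: CF_t = 3.100000, DF = 0.971345, PV = 3.011170
  t = 1.0000: CF_t = 3.100000, DF = 0.943512, PV = 2.924886
  t = 1.5000: CF_t = 3.100000, DF = 0.916476, PV = 2.841075
  t = 2.0000: CF_t = 3.100000, DF = 0.890214, PV = 2.759665
  t = 2.5000: CF_t = 3.100000, DF = 0.864706, PV = 2.680587
  t = 3.0000: CF_t = 3.100000, DF = 0.839928, PV = 2.603776
  t = 3.5000: CF_t = 3.100000, DF = 0.815860, PV = 2.529165
  t = 4.0000: CF_t = 3.100000, DF = 0.792482, PV = 2.456693
  t = 4.5000: CF_t = 3.100000, DF = 0.769773, PV = 2.386297
  t = 5.0000: CF_t = 103.100000, DF = 0.747716, PV = 77.089487
Price P = sum_t PV_t = 101.282802
Macaulay numerator sum_t t * PV_t:
  t * PV_t at t = 0.5000: 1.505585
  t * PV_t at t = 1.0000: 2.924886
  t * PV_t at t = 1.5000: 4.261612
  t * PV_t at t = 2.0000: 5.519329
  t * PV_t at t = 2.5000: 6.701468
  t * PV_t at t = 3.0000: 7.811327
  t * PV_t at t = 3.5000: 8.852079
  t * PV_t at t = 4.0000: 9.826772
  t * PV_t at t = 4.5000: 10.738337
  t * PV_t at t = 5.0000: 385.447435
Macaulay duration D = (sum_t t * PV_t) / P = 443.588832 / 101.282802 = 4.379705

Answer: Macaulay duration = 4.3797 years


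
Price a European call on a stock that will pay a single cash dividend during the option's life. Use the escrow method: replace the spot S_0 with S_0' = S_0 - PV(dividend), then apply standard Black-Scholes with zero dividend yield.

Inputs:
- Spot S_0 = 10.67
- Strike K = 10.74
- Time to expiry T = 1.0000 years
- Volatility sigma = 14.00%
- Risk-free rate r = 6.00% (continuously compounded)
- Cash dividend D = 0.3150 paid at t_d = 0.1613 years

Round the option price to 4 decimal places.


PV(D) = D * exp(-r * t_d) = 0.3150 * 0.99036868 = 0.31196613
S_0' = S_0 - PV(D) = 10.6700 - 0.31196613 = 10.35803387
d1 = (ln(S_0'/K) + (r + sigma^2/2)*T) / (sigma*sqrt(T)) = 0.23990963
d2 = d1 - sigma*sqrt(T) = 0.09990963
exp(-rT) = 0.94176453
N(d1) = 0.59479984; N(d2) = 0.53979197
C = S_0' * N(d1) - K * exp(-rT) * N(d2) = 10.35803387 * 0.59479984 - 10.7400 * 0.94176453 * 0.53979197 = 0.7012

Answer: Price = 0.7012


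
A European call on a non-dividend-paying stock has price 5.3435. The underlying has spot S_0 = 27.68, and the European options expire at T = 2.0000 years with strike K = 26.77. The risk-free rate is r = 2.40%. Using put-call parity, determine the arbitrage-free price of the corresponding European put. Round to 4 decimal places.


Put-call parity: C - P = S_0 * exp(-qT) - K * exp(-rT).
S_0 * exp(-qT) = 27.6800 * 1.00000000 = 27.68000000
K * exp(-rT) = 26.7700 * 0.95313379 = 25.51539148
P = C - S*exp(-qT) + K*exp(-rT)
P = 5.3435 - 27.68000000 + 25.51539148 = 3.1789

Answer: Put price = 3.1789


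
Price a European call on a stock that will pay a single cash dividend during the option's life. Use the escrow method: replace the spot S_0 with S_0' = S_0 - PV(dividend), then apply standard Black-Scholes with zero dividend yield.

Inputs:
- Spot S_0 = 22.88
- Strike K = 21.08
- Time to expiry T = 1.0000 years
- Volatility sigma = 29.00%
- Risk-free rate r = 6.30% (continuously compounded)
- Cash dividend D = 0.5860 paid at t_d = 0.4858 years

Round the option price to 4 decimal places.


Answer: Price = 3.8889

Derivation:
PV(D) = D * exp(-r * t_d) = 0.5860 * 0.96985820 = 0.56833691
S_0' = S_0 - PV(D) = 22.8800 - 0.56833691 = 22.31166309
d1 = (ln(S_0'/K) + (r + sigma^2/2)*T) / (sigma*sqrt(T)) = 0.55805113
d2 = d1 - sigma*sqrt(T) = 0.26805113
exp(-rT) = 0.93894347
N(d1) = 0.71159526; N(d2) = 0.60567002
C = S_0' * N(d1) - K * exp(-rT) * N(d2) = 22.31166309 * 0.71159526 - 21.0800 * 0.93894347 * 0.60567002 = 3.8889


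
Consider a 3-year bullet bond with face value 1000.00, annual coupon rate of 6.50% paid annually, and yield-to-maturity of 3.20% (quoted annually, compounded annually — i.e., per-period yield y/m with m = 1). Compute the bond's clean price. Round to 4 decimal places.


Answer: Price = 1092.9864

Derivation:
Coupon per period c = face * coupon_rate / m = 65.000000
Periods per year m = 1; per-period yield y/m = 0.032000
Number of cashflows N = 3
Cashflows (t years, CF_t, discount factor 1/(1+y/m)^(m*t), PV):
  t = 1.0000: CF_t = 65.000000, DF = 0.968992, PV = 62.984496
  t = 2.0000: CF_t = 65.000000, DF = 0.938946, PV = 61.031488
  t = 3.0000: CF_t = 1065.000000, DF = 0.909831, PV = 968.970412
Price P = sum_t PV_t = 1092.986397
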